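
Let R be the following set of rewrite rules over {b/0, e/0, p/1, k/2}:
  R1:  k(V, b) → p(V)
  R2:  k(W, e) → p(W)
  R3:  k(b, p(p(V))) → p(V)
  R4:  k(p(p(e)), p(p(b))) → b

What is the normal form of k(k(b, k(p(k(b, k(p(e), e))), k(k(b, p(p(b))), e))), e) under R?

p(p(b))

1. k(k(b, k(p(k(b, k(p(e), e))), k(k(b, p(p(b))), e))), e)  →  p(k(b, k(p(k(b, k(p(e), e))), k(k(b, p(p(b))), e))))   [R2 at ε]
2. p(k(b, k(p(k(b, k(p(e), e))), k(k(b, p(p(b))), e))))  →  p(k(b, k(p(k(b, p(p(e)))), k(k(b, p(p(b))), e))))   [R2 at 1.2.1.1.2]
3. p(k(b, k(p(k(b, p(p(e)))), k(k(b, p(p(b))), e))))  →  p(k(b, k(p(p(e)), k(k(b, p(p(b))), e))))   [R3 at 1.2.1.1]
4. p(k(b, k(p(p(e)), k(k(b, p(p(b))), e))))  →  p(k(b, k(p(p(e)), p(k(b, p(p(b)))))))   [R2 at 1.2.2]
5. p(k(b, k(p(p(e)), p(k(b, p(p(b)))))))  →  p(k(b, k(p(p(e)), p(p(b)))))   [R3 at 1.2.2.1]
6. p(k(b, k(p(p(e)), p(p(b)))))  →  p(k(b, b))   [R4 at 1.2]
7. p(k(b, b))  →  p(p(b))   [R1 at 1]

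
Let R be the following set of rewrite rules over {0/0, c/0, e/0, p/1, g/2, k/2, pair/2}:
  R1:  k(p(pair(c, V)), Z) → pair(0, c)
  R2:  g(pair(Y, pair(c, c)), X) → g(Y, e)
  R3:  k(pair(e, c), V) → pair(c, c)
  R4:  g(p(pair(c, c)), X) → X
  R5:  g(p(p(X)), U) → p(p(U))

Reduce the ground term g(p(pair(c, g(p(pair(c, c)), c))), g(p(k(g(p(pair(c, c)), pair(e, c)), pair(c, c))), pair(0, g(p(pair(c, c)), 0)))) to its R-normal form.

pair(0, 0)

1. g(p(pair(c, g(p(pair(c, c)), c))), g(p(k(g(p(pair(c, c)), pair(e, c)), pair(c, c))), pair(0, g(p(pair(c, c)), 0))))  →  g(p(pair(c, c)), g(p(k(g(p(pair(c, c)), pair(e, c)), pair(c, c))), pair(0, g(p(pair(c, c)), 0))))   [R4 at 1.1.2]
2. g(p(pair(c, c)), g(p(k(g(p(pair(c, c)), pair(e, c)), pair(c, c))), pair(0, g(p(pair(c, c)), 0))))  →  g(p(k(g(p(pair(c, c)), pair(e, c)), pair(c, c))), pair(0, g(p(pair(c, c)), 0)))   [R4 at ε]
3. g(p(k(g(p(pair(c, c)), pair(e, c)), pair(c, c))), pair(0, g(p(pair(c, c)), 0)))  →  g(p(k(pair(e, c), pair(c, c))), pair(0, g(p(pair(c, c)), 0)))   [R4 at 1.1.1]
4. g(p(k(pair(e, c), pair(c, c))), pair(0, g(p(pair(c, c)), 0)))  →  g(p(pair(c, c)), pair(0, g(p(pair(c, c)), 0)))   [R3 at 1.1]
5. g(p(pair(c, c)), pair(0, g(p(pair(c, c)), 0)))  →  pair(0, g(p(pair(c, c)), 0))   [R4 at ε]
6. pair(0, g(p(pair(c, c)), 0))  →  pair(0, 0)   [R4 at 2]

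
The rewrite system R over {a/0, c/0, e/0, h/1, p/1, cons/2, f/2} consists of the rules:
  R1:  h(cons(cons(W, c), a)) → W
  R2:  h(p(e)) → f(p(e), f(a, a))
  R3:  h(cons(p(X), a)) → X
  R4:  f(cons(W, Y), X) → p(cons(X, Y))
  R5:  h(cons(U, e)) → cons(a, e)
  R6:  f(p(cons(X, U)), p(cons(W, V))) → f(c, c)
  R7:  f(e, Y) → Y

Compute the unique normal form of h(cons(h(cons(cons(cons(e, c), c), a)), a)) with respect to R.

e

1. h(cons(h(cons(cons(cons(e, c), c), a)), a))  →  h(cons(cons(e, c), a))   [R1 at 1.1]
2. h(cons(cons(e, c), a))  →  e   [R1 at ε]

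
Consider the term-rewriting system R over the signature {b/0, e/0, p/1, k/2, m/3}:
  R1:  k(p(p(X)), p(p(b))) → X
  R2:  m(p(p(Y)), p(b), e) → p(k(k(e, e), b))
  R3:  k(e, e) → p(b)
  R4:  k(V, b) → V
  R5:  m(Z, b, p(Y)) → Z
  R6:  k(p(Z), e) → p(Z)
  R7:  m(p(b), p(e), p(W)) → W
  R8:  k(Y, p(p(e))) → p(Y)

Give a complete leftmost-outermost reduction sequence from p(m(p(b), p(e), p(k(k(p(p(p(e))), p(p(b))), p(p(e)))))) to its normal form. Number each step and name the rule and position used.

1. p(m(p(b), p(e), p(k(k(p(p(p(e))), p(p(b))), p(p(e))))))  →  p(k(k(p(p(p(e))), p(p(b))), p(p(e))))   [R7 at 1]
2. p(k(k(p(p(p(e))), p(p(b))), p(p(e))))  →  p(p(k(p(p(p(e))), p(p(b)))))   [R8 at 1]
3. p(p(k(p(p(p(e))), p(p(b)))))  →  p(p(p(e)))   [R1 at 1.1]

p(p(p(e)))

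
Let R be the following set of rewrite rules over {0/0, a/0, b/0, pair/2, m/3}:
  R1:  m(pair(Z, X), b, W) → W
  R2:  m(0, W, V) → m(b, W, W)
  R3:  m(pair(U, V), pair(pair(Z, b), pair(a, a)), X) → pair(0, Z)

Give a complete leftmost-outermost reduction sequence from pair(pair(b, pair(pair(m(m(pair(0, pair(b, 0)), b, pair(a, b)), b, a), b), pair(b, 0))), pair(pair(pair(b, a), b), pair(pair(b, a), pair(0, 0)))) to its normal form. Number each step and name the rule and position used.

1. pair(pair(b, pair(pair(m(m(pair(0, pair(b, 0)), b, pair(a, b)), b, a), b), pair(b, 0))), pair(pair(pair(b, a), b), pair(pair(b, a), pair(0, 0))))  →  pair(pair(b, pair(pair(m(pair(a, b), b, a), b), pair(b, 0))), pair(pair(pair(b, a), b), pair(pair(b, a), pair(0, 0))))   [R1 at 1.2.1.1.1]
2. pair(pair(b, pair(pair(m(pair(a, b), b, a), b), pair(b, 0))), pair(pair(pair(b, a), b), pair(pair(b, a), pair(0, 0))))  →  pair(pair(b, pair(pair(a, b), pair(b, 0))), pair(pair(pair(b, a), b), pair(pair(b, a), pair(0, 0))))   [R1 at 1.2.1.1]

pair(pair(b, pair(pair(a, b), pair(b, 0))), pair(pair(pair(b, a), b), pair(pair(b, a), pair(0, 0))))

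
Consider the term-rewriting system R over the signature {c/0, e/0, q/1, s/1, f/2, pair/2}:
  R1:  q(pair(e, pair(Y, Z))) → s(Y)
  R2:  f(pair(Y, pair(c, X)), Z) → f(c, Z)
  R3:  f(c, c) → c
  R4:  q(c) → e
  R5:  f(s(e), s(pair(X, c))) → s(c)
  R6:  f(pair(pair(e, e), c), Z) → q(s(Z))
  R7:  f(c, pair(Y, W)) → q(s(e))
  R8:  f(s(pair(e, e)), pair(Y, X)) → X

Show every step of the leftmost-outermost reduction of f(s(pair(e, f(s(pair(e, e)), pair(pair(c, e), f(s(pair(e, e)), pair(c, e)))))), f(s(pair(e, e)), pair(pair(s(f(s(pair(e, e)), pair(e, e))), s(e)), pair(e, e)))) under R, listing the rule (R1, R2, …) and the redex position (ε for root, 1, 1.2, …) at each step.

e

1. f(s(pair(e, f(s(pair(e, e)), pair(pair(c, e), f(s(pair(e, e)), pair(c, e)))))), f(s(pair(e, e)), pair(pair(s(f(s(pair(e, e)), pair(e, e))), s(e)), pair(e, e))))  →  f(s(pair(e, f(s(pair(e, e)), pair(c, e)))), f(s(pair(e, e)), pair(pair(s(f(s(pair(e, e)), pair(e, e))), s(e)), pair(e, e))))   [R8 at 1.1.2]
2. f(s(pair(e, f(s(pair(e, e)), pair(c, e)))), f(s(pair(e, e)), pair(pair(s(f(s(pair(e, e)), pair(e, e))), s(e)), pair(e, e))))  →  f(s(pair(e, e)), f(s(pair(e, e)), pair(pair(s(f(s(pair(e, e)), pair(e, e))), s(e)), pair(e, e))))   [R8 at 1.1.2]
3. f(s(pair(e, e)), f(s(pair(e, e)), pair(pair(s(f(s(pair(e, e)), pair(e, e))), s(e)), pair(e, e))))  →  f(s(pair(e, e)), pair(e, e))   [R8 at 2]
4. f(s(pair(e, e)), pair(e, e))  →  e   [R8 at ε]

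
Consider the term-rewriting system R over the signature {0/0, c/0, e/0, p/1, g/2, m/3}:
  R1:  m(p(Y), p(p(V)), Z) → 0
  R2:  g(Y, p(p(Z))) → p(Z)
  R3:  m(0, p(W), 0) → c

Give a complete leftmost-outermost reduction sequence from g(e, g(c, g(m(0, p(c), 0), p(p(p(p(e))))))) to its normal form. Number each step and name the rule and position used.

p(e)

1. g(e, g(c, g(m(0, p(c), 0), p(p(p(p(e)))))))  →  g(e, g(c, p(p(p(e)))))   [R2 at 2.2]
2. g(e, g(c, p(p(p(e)))))  →  g(e, p(p(e)))   [R2 at 2]
3. g(e, p(p(e)))  →  p(e)   [R2 at ε]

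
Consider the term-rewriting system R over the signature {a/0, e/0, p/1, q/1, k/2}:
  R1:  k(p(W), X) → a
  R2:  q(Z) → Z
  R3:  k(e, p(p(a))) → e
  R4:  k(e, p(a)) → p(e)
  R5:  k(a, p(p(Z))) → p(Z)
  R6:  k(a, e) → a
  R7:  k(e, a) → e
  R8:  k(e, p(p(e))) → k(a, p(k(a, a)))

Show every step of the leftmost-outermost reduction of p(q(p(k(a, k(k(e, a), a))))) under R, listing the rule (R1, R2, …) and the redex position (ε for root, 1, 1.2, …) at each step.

p(p(a))

1. p(q(p(k(a, k(k(e, a), a)))))  →  p(p(k(a, k(k(e, a), a))))   [R2 at 1]
2. p(p(k(a, k(k(e, a), a))))  →  p(p(k(a, k(e, a))))   [R7 at 1.1.2.1]
3. p(p(k(a, k(e, a))))  →  p(p(k(a, e)))   [R7 at 1.1.2]
4. p(p(k(a, e)))  →  p(p(a))   [R6 at 1.1]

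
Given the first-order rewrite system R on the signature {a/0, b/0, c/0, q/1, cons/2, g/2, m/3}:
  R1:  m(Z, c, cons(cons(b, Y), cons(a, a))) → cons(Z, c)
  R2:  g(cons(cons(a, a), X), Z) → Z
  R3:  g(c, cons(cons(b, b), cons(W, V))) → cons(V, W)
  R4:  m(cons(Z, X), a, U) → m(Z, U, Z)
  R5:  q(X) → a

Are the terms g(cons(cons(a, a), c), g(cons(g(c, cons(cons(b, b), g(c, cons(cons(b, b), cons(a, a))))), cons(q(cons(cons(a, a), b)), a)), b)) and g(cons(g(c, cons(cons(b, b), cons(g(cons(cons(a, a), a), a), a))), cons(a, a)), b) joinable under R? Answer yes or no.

Reduce t₁ = g(cons(cons(a, a), c), g(cons(g(c, cons(cons(b, b), g(c, cons(cons(b, b), cons(a, a))))), cons(q(cons(cons(a, a), b)), a)), b)):
1. g(cons(cons(a, a), c), g(cons(g(c, cons(cons(b, b), g(c, cons(cons(b, b), cons(a, a))))), cons(q(cons(cons(a, a), b)), a)), b))  →  g(cons(g(c, cons(cons(b, b), g(c, cons(cons(b, b), cons(a, a))))), cons(q(cons(cons(a, a), b)), a)), b)   [R2 at ε]
2. g(cons(g(c, cons(cons(b, b), g(c, cons(cons(b, b), cons(a, a))))), cons(q(cons(cons(a, a), b)), a)), b)  →  g(cons(g(c, cons(cons(b, b), cons(a, a))), cons(q(cons(cons(a, a), b)), a)), b)   [R3 at 1.1.2.2]
3. g(cons(g(c, cons(cons(b, b), cons(a, a))), cons(q(cons(cons(a, a), b)), a)), b)  →  g(cons(cons(a, a), cons(q(cons(cons(a, a), b)), a)), b)   [R3 at 1.1]
4. g(cons(cons(a, a), cons(q(cons(cons(a, a), b)), a)), b)  →  b   [R2 at ε]

Reduce t₂ = g(cons(g(c, cons(cons(b, b), cons(g(cons(cons(a, a), a), a), a))), cons(a, a)), b):
1. g(cons(g(c, cons(cons(b, b), cons(g(cons(cons(a, a), a), a), a))), cons(a, a)), b)  →  g(cons(cons(a, g(cons(cons(a, a), a), a)), cons(a, a)), b)   [R3 at 1.1]
2. g(cons(cons(a, g(cons(cons(a, a), a), a)), cons(a, a)), b)  →  g(cons(cons(a, a), cons(a, a)), b)   [R2 at 1.1.2]
3. g(cons(cons(a, a), cons(a, a)), b)  →  b   [R2 at ε]

yes — NF(t₁) = b, NF(t₂) = b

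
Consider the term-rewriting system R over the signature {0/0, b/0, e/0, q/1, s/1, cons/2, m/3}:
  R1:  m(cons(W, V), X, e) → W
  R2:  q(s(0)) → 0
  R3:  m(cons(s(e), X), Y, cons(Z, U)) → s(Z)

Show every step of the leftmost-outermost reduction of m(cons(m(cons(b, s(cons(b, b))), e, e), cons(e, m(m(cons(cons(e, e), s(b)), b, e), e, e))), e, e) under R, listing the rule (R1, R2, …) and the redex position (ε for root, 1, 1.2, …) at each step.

b

1. m(cons(m(cons(b, s(cons(b, b))), e, e), cons(e, m(m(cons(cons(e, e), s(b)), b, e), e, e))), e, e)  →  m(cons(b, s(cons(b, b))), e, e)   [R1 at ε]
2. m(cons(b, s(cons(b, b))), e, e)  →  b   [R1 at ε]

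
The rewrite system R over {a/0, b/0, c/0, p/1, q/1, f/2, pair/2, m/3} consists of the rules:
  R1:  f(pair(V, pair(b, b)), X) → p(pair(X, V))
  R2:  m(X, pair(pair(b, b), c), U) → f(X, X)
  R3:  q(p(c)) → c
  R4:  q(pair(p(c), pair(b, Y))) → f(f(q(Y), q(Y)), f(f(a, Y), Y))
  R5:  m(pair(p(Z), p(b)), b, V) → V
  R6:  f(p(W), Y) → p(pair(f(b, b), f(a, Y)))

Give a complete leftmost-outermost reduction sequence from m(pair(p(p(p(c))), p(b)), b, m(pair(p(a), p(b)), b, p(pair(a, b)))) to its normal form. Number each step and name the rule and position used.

p(pair(a, b))

1. m(pair(p(p(p(c))), p(b)), b, m(pair(p(a), p(b)), b, p(pair(a, b))))  →  m(pair(p(a), p(b)), b, p(pair(a, b)))   [R5 at ε]
2. m(pair(p(a), p(b)), b, p(pair(a, b)))  →  p(pair(a, b))   [R5 at ε]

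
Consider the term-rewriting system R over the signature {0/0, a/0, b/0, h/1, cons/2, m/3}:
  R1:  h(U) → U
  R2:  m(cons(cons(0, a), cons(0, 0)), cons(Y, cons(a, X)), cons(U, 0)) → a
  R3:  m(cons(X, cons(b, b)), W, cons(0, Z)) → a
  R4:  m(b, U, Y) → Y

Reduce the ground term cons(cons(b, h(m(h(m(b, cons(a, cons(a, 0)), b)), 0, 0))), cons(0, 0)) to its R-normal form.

cons(cons(b, 0), cons(0, 0))

1. cons(cons(b, h(m(h(m(b, cons(a, cons(a, 0)), b)), 0, 0))), cons(0, 0))  →  cons(cons(b, m(h(m(b, cons(a, cons(a, 0)), b)), 0, 0)), cons(0, 0))   [R1 at 1.2]
2. cons(cons(b, m(h(m(b, cons(a, cons(a, 0)), b)), 0, 0)), cons(0, 0))  →  cons(cons(b, m(m(b, cons(a, cons(a, 0)), b), 0, 0)), cons(0, 0))   [R1 at 1.2.1]
3. cons(cons(b, m(m(b, cons(a, cons(a, 0)), b), 0, 0)), cons(0, 0))  →  cons(cons(b, m(b, 0, 0)), cons(0, 0))   [R4 at 1.2.1]
4. cons(cons(b, m(b, 0, 0)), cons(0, 0))  →  cons(cons(b, 0), cons(0, 0))   [R4 at 1.2]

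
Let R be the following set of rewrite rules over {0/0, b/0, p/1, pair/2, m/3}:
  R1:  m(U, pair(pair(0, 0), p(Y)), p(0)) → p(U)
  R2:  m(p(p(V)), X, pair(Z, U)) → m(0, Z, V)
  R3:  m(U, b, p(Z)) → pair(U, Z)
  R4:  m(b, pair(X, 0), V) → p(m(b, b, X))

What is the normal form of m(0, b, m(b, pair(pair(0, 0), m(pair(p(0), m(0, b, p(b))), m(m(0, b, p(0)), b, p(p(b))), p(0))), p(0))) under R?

1. m(0, b, m(b, pair(pair(0, 0), m(pair(p(0), m(0, b, p(b))), m(m(0, b, p(0)), b, p(p(b))), p(0))), p(0)))  →  m(0, b, m(b, pair(pair(0, 0), m(pair(p(0), pair(0, b)), m(m(0, b, p(0)), b, p(p(b))), p(0))), p(0)))   [R3 at 3.2.2.1.2]
2. m(0, b, m(b, pair(pair(0, 0), m(pair(p(0), pair(0, b)), m(m(0, b, p(0)), b, p(p(b))), p(0))), p(0)))  →  m(0, b, m(b, pair(pair(0, 0), m(pair(p(0), pair(0, b)), pair(m(0, b, p(0)), p(b)), p(0))), p(0)))   [R3 at 3.2.2.2]
3. m(0, b, m(b, pair(pair(0, 0), m(pair(p(0), pair(0, b)), pair(m(0, b, p(0)), p(b)), p(0))), p(0)))  →  m(0, b, m(b, pair(pair(0, 0), m(pair(p(0), pair(0, b)), pair(pair(0, 0), p(b)), p(0))), p(0)))   [R3 at 3.2.2.2.1]
4. m(0, b, m(b, pair(pair(0, 0), m(pair(p(0), pair(0, b)), pair(pair(0, 0), p(b)), p(0))), p(0)))  →  m(0, b, m(b, pair(pair(0, 0), p(pair(p(0), pair(0, b)))), p(0)))   [R1 at 3.2.2]
5. m(0, b, m(b, pair(pair(0, 0), p(pair(p(0), pair(0, b)))), p(0)))  →  m(0, b, p(b))   [R1 at 3]
6. m(0, b, p(b))  →  pair(0, b)   [R3 at ε]

pair(0, b)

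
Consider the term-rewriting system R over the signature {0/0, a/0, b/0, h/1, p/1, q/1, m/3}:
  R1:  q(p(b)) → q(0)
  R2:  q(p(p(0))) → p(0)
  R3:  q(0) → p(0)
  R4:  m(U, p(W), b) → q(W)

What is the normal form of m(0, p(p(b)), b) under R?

1. m(0, p(p(b)), b)  →  q(p(b))   [R4 at ε]
2. q(p(b))  →  q(0)   [R1 at ε]
3. q(0)  →  p(0)   [R3 at ε]

p(0)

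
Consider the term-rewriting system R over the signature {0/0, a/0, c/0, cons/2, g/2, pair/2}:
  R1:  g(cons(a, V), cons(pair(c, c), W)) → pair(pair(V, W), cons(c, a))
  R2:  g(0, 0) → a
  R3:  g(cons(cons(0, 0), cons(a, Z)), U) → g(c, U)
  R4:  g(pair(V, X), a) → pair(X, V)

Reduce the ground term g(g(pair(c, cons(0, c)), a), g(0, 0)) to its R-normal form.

1. g(g(pair(c, cons(0, c)), a), g(0, 0))  →  g(pair(cons(0, c), c), g(0, 0))   [R4 at 1]
2. g(pair(cons(0, c), c), g(0, 0))  →  g(pair(cons(0, c), c), a)   [R2 at 2]
3. g(pair(cons(0, c), c), a)  →  pair(c, cons(0, c))   [R4 at ε]

pair(c, cons(0, c))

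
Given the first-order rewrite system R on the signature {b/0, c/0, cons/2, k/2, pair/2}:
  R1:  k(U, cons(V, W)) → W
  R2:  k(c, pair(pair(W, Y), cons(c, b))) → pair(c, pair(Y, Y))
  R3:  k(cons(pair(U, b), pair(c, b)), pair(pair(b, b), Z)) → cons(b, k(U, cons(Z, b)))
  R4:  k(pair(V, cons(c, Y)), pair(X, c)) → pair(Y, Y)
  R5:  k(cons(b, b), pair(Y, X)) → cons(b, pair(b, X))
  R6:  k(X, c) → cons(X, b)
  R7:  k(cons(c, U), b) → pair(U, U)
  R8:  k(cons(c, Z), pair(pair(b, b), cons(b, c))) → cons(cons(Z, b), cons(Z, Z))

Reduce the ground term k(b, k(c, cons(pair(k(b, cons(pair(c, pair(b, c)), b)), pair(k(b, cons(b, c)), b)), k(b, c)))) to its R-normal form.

1. k(b, k(c, cons(pair(k(b, cons(pair(c, pair(b, c)), b)), pair(k(b, cons(b, c)), b)), k(b, c))))  →  k(b, k(b, c))   [R1 at 2]
2. k(b, k(b, c))  →  k(b, cons(b, b))   [R6 at 2]
3. k(b, cons(b, b))  →  b   [R1 at ε]

b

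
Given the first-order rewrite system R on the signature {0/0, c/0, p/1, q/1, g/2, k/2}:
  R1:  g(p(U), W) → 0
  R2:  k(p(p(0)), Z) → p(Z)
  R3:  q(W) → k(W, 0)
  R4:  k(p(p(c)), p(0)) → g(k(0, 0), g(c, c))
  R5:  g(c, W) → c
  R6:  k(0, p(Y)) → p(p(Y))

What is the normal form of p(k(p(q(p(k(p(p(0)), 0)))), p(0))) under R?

p(p(p(0)))

1. p(k(p(q(p(k(p(p(0)), 0)))), p(0)))  →  p(k(p(k(p(k(p(p(0)), 0)), 0)), p(0)))   [R3 at 1.1.1]
2. p(k(p(k(p(k(p(p(0)), 0)), 0)), p(0)))  →  p(k(p(k(p(p(0)), 0)), p(0)))   [R2 at 1.1.1.1.1]
3. p(k(p(k(p(p(0)), 0)), p(0)))  →  p(k(p(p(0)), p(0)))   [R2 at 1.1.1]
4. p(k(p(p(0)), p(0)))  →  p(p(p(0)))   [R2 at 1]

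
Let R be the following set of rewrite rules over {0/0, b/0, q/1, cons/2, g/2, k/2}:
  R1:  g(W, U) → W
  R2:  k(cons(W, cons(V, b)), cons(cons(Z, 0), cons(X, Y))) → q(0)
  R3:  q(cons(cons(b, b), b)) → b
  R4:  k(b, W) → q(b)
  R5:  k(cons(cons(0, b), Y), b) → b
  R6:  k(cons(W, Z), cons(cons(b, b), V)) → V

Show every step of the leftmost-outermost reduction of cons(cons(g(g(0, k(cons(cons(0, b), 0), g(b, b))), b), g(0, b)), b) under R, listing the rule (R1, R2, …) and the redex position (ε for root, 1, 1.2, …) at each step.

1. cons(cons(g(g(0, k(cons(cons(0, b), 0), g(b, b))), b), g(0, b)), b)  →  cons(cons(g(0, k(cons(cons(0, b), 0), g(b, b))), g(0, b)), b)   [R1 at 1.1]
2. cons(cons(g(0, k(cons(cons(0, b), 0), g(b, b))), g(0, b)), b)  →  cons(cons(0, g(0, b)), b)   [R1 at 1.1]
3. cons(cons(0, g(0, b)), b)  →  cons(cons(0, 0), b)   [R1 at 1.2]

cons(cons(0, 0), b)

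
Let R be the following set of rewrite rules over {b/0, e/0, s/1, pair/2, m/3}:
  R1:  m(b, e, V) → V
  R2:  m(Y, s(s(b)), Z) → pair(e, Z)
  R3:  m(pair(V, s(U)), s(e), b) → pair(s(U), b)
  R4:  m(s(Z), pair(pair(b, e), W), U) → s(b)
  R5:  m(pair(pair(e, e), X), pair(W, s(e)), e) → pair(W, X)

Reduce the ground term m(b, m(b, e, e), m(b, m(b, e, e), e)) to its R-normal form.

e

1. m(b, m(b, e, e), m(b, m(b, e, e), e))  →  m(b, e, m(b, m(b, e, e), e))   [R1 at 2]
2. m(b, e, m(b, m(b, e, e), e))  →  m(b, m(b, e, e), e)   [R1 at ε]
3. m(b, m(b, e, e), e)  →  m(b, e, e)   [R1 at 2]
4. m(b, e, e)  →  e   [R1 at ε]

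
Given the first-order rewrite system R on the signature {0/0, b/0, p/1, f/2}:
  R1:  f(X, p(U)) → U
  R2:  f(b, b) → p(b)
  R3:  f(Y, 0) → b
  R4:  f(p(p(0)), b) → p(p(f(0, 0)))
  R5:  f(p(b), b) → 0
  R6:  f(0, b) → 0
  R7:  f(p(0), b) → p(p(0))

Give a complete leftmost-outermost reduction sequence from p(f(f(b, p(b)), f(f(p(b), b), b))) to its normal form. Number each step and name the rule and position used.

p(b)

1. p(f(f(b, p(b)), f(f(p(b), b), b)))  →  p(f(b, f(f(p(b), b), b)))   [R1 at 1.1]
2. p(f(b, f(f(p(b), b), b)))  →  p(f(b, f(0, b)))   [R5 at 1.2.1]
3. p(f(b, f(0, b)))  →  p(f(b, 0))   [R6 at 1.2]
4. p(f(b, 0))  →  p(b)   [R3 at 1]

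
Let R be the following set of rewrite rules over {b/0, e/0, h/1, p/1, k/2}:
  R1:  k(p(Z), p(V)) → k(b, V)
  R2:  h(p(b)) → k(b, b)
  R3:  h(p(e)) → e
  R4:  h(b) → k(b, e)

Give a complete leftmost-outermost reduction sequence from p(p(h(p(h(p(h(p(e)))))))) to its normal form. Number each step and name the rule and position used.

p(p(e))

1. p(p(h(p(h(p(h(p(e))))))))  →  p(p(h(p(h(p(e))))))   [R3 at 1.1.1.1.1.1]
2. p(p(h(p(h(p(e))))))  →  p(p(h(p(e))))   [R3 at 1.1.1.1]
3. p(p(h(p(e))))  →  p(p(e))   [R3 at 1.1]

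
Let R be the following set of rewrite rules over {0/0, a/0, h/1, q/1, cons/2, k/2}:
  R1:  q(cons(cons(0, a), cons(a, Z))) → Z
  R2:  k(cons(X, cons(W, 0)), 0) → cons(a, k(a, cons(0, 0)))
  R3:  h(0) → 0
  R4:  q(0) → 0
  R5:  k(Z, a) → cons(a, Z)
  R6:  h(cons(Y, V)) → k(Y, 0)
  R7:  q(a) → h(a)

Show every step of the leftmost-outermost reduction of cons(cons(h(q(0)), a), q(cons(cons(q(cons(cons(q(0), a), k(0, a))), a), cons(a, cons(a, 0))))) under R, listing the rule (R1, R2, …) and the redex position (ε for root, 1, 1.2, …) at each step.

1. cons(cons(h(q(0)), a), q(cons(cons(q(cons(cons(q(0), a), k(0, a))), a), cons(a, cons(a, 0)))))  →  cons(cons(h(0), a), q(cons(cons(q(cons(cons(q(0), a), k(0, a))), a), cons(a, cons(a, 0)))))   [R4 at 1.1.1]
2. cons(cons(h(0), a), q(cons(cons(q(cons(cons(q(0), a), k(0, a))), a), cons(a, cons(a, 0)))))  →  cons(cons(0, a), q(cons(cons(q(cons(cons(q(0), a), k(0, a))), a), cons(a, cons(a, 0)))))   [R3 at 1.1]
3. cons(cons(0, a), q(cons(cons(q(cons(cons(q(0), a), k(0, a))), a), cons(a, cons(a, 0)))))  →  cons(cons(0, a), q(cons(cons(q(cons(cons(0, a), k(0, a))), a), cons(a, cons(a, 0)))))   [R4 at 2.1.1.1.1.1.1]
4. cons(cons(0, a), q(cons(cons(q(cons(cons(0, a), k(0, a))), a), cons(a, cons(a, 0)))))  →  cons(cons(0, a), q(cons(cons(q(cons(cons(0, a), cons(a, 0))), a), cons(a, cons(a, 0)))))   [R5 at 2.1.1.1.1.2]
5. cons(cons(0, a), q(cons(cons(q(cons(cons(0, a), cons(a, 0))), a), cons(a, cons(a, 0)))))  →  cons(cons(0, a), q(cons(cons(0, a), cons(a, cons(a, 0)))))   [R1 at 2.1.1.1]
6. cons(cons(0, a), q(cons(cons(0, a), cons(a, cons(a, 0)))))  →  cons(cons(0, a), cons(a, 0))   [R1 at 2]

cons(cons(0, a), cons(a, 0))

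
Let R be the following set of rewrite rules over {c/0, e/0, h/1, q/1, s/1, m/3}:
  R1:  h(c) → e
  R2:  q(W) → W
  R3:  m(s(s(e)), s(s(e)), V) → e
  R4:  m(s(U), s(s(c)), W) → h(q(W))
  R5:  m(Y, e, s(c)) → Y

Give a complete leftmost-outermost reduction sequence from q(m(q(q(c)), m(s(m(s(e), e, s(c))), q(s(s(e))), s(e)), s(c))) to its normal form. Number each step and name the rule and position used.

c

1. q(m(q(q(c)), m(s(m(s(e), e, s(c))), q(s(s(e))), s(e)), s(c)))  →  m(q(q(c)), m(s(m(s(e), e, s(c))), q(s(s(e))), s(e)), s(c))   [R2 at ε]
2. m(q(q(c)), m(s(m(s(e), e, s(c))), q(s(s(e))), s(e)), s(c))  →  m(q(c), m(s(m(s(e), e, s(c))), q(s(s(e))), s(e)), s(c))   [R2 at 1]
3. m(q(c), m(s(m(s(e), e, s(c))), q(s(s(e))), s(e)), s(c))  →  m(c, m(s(m(s(e), e, s(c))), q(s(s(e))), s(e)), s(c))   [R2 at 1]
4. m(c, m(s(m(s(e), e, s(c))), q(s(s(e))), s(e)), s(c))  →  m(c, m(s(s(e)), q(s(s(e))), s(e)), s(c))   [R5 at 2.1.1]
5. m(c, m(s(s(e)), q(s(s(e))), s(e)), s(c))  →  m(c, m(s(s(e)), s(s(e)), s(e)), s(c))   [R2 at 2.2]
6. m(c, m(s(s(e)), s(s(e)), s(e)), s(c))  →  m(c, e, s(c))   [R3 at 2]
7. m(c, e, s(c))  →  c   [R5 at ε]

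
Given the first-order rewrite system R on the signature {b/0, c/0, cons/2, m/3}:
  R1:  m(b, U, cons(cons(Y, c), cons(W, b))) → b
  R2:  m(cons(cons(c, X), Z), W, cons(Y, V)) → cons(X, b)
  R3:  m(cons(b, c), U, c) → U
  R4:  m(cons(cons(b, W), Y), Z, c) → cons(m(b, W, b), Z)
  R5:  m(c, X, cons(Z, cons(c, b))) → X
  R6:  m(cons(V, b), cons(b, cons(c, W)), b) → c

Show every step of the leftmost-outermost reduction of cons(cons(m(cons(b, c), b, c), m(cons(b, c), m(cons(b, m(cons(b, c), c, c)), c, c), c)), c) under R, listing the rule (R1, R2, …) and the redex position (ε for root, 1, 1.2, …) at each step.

1. cons(cons(m(cons(b, c), b, c), m(cons(b, c), m(cons(b, m(cons(b, c), c, c)), c, c), c)), c)  →  cons(cons(b, m(cons(b, c), m(cons(b, m(cons(b, c), c, c)), c, c), c)), c)   [R3 at 1.1]
2. cons(cons(b, m(cons(b, c), m(cons(b, m(cons(b, c), c, c)), c, c), c)), c)  →  cons(cons(b, m(cons(b, m(cons(b, c), c, c)), c, c)), c)   [R3 at 1.2]
3. cons(cons(b, m(cons(b, m(cons(b, c), c, c)), c, c)), c)  →  cons(cons(b, m(cons(b, c), c, c)), c)   [R3 at 1.2.1.2]
4. cons(cons(b, m(cons(b, c), c, c)), c)  →  cons(cons(b, c), c)   [R3 at 1.2]

cons(cons(b, c), c)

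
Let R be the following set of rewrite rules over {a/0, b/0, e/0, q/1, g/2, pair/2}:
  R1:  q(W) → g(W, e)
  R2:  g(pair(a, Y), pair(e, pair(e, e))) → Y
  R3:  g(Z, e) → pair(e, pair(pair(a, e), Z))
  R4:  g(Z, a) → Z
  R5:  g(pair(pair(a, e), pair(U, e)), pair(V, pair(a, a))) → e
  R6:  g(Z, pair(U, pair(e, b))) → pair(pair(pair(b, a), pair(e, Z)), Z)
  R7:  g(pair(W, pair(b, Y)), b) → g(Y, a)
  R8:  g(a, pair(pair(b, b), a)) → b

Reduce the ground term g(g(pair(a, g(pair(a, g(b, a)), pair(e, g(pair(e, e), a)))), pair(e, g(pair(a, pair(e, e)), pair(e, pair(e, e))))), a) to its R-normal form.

b

1. g(g(pair(a, g(pair(a, g(b, a)), pair(e, g(pair(e, e), a)))), pair(e, g(pair(a, pair(e, e)), pair(e, pair(e, e))))), a)  →  g(pair(a, g(pair(a, g(b, a)), pair(e, g(pair(e, e), a)))), pair(e, g(pair(a, pair(e, e)), pair(e, pair(e, e)))))   [R4 at ε]
2. g(pair(a, g(pair(a, g(b, a)), pair(e, g(pair(e, e), a)))), pair(e, g(pair(a, pair(e, e)), pair(e, pair(e, e)))))  →  g(pair(a, g(pair(a, b), pair(e, g(pair(e, e), a)))), pair(e, g(pair(a, pair(e, e)), pair(e, pair(e, e)))))   [R4 at 1.2.1.2]
3. g(pair(a, g(pair(a, b), pair(e, g(pair(e, e), a)))), pair(e, g(pair(a, pair(e, e)), pair(e, pair(e, e)))))  →  g(pair(a, g(pair(a, b), pair(e, pair(e, e)))), pair(e, g(pair(a, pair(e, e)), pair(e, pair(e, e)))))   [R4 at 1.2.2.2]
4. g(pair(a, g(pair(a, b), pair(e, pair(e, e)))), pair(e, g(pair(a, pair(e, e)), pair(e, pair(e, e)))))  →  g(pair(a, b), pair(e, g(pair(a, pair(e, e)), pair(e, pair(e, e)))))   [R2 at 1.2]
5. g(pair(a, b), pair(e, g(pair(a, pair(e, e)), pair(e, pair(e, e)))))  →  g(pair(a, b), pair(e, pair(e, e)))   [R2 at 2.2]
6. g(pair(a, b), pair(e, pair(e, e)))  →  b   [R2 at ε]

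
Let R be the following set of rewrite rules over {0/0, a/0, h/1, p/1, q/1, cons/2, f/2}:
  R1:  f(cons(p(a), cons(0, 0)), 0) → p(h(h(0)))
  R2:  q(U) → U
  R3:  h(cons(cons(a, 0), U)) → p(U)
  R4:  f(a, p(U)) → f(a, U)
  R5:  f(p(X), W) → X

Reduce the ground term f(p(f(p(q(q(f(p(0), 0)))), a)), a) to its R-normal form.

1. f(p(f(p(q(q(f(p(0), 0)))), a)), a)  →  f(p(q(q(f(p(0), 0)))), a)   [R5 at ε]
2. f(p(q(q(f(p(0), 0)))), a)  →  q(q(f(p(0), 0)))   [R5 at ε]
3. q(q(f(p(0), 0)))  →  q(f(p(0), 0))   [R2 at ε]
4. q(f(p(0), 0))  →  f(p(0), 0)   [R2 at ε]
5. f(p(0), 0)  →  0   [R5 at ε]

0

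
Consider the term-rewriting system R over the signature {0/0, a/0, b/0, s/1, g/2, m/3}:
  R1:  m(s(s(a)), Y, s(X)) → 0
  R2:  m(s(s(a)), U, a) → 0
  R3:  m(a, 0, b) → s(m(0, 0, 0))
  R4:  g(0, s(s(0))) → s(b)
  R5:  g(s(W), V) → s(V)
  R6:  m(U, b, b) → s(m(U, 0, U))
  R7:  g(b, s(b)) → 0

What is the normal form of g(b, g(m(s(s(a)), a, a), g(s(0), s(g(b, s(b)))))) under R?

0

1. g(b, g(m(s(s(a)), a, a), g(s(0), s(g(b, s(b))))))  →  g(b, g(0, g(s(0), s(g(b, s(b))))))   [R2 at 2.1]
2. g(b, g(0, g(s(0), s(g(b, s(b))))))  →  g(b, g(0, s(s(g(b, s(b))))))   [R5 at 2.2]
3. g(b, g(0, s(s(g(b, s(b))))))  →  g(b, g(0, s(s(0))))   [R7 at 2.2.1.1]
4. g(b, g(0, s(s(0))))  →  g(b, s(b))   [R4 at 2]
5. g(b, s(b))  →  0   [R7 at ε]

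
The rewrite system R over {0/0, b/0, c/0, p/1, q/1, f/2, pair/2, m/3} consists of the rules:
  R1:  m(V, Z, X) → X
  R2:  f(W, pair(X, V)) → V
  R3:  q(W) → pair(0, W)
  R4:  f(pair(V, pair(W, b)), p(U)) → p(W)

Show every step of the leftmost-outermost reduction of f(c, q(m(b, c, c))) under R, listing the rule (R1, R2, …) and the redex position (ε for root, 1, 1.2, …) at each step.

c

1. f(c, q(m(b, c, c)))  →  f(c, pair(0, m(b, c, c)))   [R3 at 2]
2. f(c, pair(0, m(b, c, c)))  →  m(b, c, c)   [R2 at ε]
3. m(b, c, c)  →  c   [R1 at ε]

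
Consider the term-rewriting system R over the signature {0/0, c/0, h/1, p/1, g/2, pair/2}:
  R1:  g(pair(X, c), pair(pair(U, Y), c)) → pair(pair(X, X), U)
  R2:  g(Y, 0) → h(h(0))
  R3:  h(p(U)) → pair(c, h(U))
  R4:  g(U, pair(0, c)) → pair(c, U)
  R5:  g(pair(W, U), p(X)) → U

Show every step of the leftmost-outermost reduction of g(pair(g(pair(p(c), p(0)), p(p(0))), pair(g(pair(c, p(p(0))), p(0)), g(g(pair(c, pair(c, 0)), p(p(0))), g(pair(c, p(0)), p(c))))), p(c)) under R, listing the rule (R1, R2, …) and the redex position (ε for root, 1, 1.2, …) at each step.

pair(p(p(0)), 0)

1. g(pair(g(pair(p(c), p(0)), p(p(0))), pair(g(pair(c, p(p(0))), p(0)), g(g(pair(c, pair(c, 0)), p(p(0))), g(pair(c, p(0)), p(c))))), p(c))  →  pair(g(pair(c, p(p(0))), p(0)), g(g(pair(c, pair(c, 0)), p(p(0))), g(pair(c, p(0)), p(c))))   [R5 at ε]
2. pair(g(pair(c, p(p(0))), p(0)), g(g(pair(c, pair(c, 0)), p(p(0))), g(pair(c, p(0)), p(c))))  →  pair(p(p(0)), g(g(pair(c, pair(c, 0)), p(p(0))), g(pair(c, p(0)), p(c))))   [R5 at 1]
3. pair(p(p(0)), g(g(pair(c, pair(c, 0)), p(p(0))), g(pair(c, p(0)), p(c))))  →  pair(p(p(0)), g(pair(c, 0), g(pair(c, p(0)), p(c))))   [R5 at 2.1]
4. pair(p(p(0)), g(pair(c, 0), g(pair(c, p(0)), p(c))))  →  pair(p(p(0)), g(pair(c, 0), p(0)))   [R5 at 2.2]
5. pair(p(p(0)), g(pair(c, 0), p(0)))  →  pair(p(p(0)), 0)   [R5 at 2]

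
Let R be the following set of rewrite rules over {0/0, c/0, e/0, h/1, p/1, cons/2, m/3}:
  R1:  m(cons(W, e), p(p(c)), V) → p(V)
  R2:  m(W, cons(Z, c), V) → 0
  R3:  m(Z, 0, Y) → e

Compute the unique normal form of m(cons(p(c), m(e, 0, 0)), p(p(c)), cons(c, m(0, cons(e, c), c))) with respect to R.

p(cons(c, 0))

1. m(cons(p(c), m(e, 0, 0)), p(p(c)), cons(c, m(0, cons(e, c), c)))  →  m(cons(p(c), e), p(p(c)), cons(c, m(0, cons(e, c), c)))   [R3 at 1.2]
2. m(cons(p(c), e), p(p(c)), cons(c, m(0, cons(e, c), c)))  →  p(cons(c, m(0, cons(e, c), c)))   [R1 at ε]
3. p(cons(c, m(0, cons(e, c), c)))  →  p(cons(c, 0))   [R2 at 1.2]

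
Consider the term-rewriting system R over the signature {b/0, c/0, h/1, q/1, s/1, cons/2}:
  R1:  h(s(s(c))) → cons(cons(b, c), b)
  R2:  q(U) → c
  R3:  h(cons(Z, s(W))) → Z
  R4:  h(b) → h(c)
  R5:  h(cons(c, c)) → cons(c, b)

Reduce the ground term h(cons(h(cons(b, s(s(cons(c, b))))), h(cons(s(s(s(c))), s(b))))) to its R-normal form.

1. h(cons(h(cons(b, s(s(cons(c, b))))), h(cons(s(s(s(c))), s(b)))))  →  h(cons(b, h(cons(s(s(s(c))), s(b)))))   [R3 at 1.1]
2. h(cons(b, h(cons(s(s(s(c))), s(b)))))  →  h(cons(b, s(s(s(c)))))   [R3 at 1.2]
3. h(cons(b, s(s(s(c)))))  →  b   [R3 at ε]

b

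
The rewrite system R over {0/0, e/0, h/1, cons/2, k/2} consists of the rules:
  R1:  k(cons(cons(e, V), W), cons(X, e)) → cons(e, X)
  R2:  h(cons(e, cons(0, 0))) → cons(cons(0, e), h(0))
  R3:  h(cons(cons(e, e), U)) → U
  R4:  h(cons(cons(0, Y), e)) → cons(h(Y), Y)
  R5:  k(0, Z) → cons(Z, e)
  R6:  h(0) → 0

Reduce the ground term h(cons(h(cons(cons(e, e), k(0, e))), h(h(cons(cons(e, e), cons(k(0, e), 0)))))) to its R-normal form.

0

1. h(cons(h(cons(cons(e, e), k(0, e))), h(h(cons(cons(e, e), cons(k(0, e), 0))))))  →  h(cons(k(0, e), h(h(cons(cons(e, e), cons(k(0, e), 0))))))   [R3 at 1.1]
2. h(cons(k(0, e), h(h(cons(cons(e, e), cons(k(0, e), 0))))))  →  h(cons(cons(e, e), h(h(cons(cons(e, e), cons(k(0, e), 0))))))   [R5 at 1.1]
3. h(cons(cons(e, e), h(h(cons(cons(e, e), cons(k(0, e), 0))))))  →  h(h(cons(cons(e, e), cons(k(0, e), 0))))   [R3 at ε]
4. h(h(cons(cons(e, e), cons(k(0, e), 0))))  →  h(cons(k(0, e), 0))   [R3 at 1]
5. h(cons(k(0, e), 0))  →  h(cons(cons(e, e), 0))   [R5 at 1.1]
6. h(cons(cons(e, e), 0))  →  0   [R3 at ε]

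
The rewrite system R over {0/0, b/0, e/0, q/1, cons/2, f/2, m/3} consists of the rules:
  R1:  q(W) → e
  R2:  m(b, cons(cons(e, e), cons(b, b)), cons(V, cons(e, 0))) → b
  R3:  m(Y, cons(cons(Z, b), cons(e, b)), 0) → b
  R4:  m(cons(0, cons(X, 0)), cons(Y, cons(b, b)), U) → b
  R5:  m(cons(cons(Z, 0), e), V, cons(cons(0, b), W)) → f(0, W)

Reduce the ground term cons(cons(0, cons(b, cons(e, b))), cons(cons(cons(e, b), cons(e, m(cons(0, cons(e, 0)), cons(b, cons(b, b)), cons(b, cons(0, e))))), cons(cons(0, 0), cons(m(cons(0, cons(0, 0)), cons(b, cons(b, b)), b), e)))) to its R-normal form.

1. cons(cons(0, cons(b, cons(e, b))), cons(cons(cons(e, b), cons(e, m(cons(0, cons(e, 0)), cons(b, cons(b, b)), cons(b, cons(0, e))))), cons(cons(0, 0), cons(m(cons(0, cons(0, 0)), cons(b, cons(b, b)), b), e))))  →  cons(cons(0, cons(b, cons(e, b))), cons(cons(cons(e, b), cons(e, b)), cons(cons(0, 0), cons(m(cons(0, cons(0, 0)), cons(b, cons(b, b)), b), e))))   [R4 at 2.1.2.2]
2. cons(cons(0, cons(b, cons(e, b))), cons(cons(cons(e, b), cons(e, b)), cons(cons(0, 0), cons(m(cons(0, cons(0, 0)), cons(b, cons(b, b)), b), e))))  →  cons(cons(0, cons(b, cons(e, b))), cons(cons(cons(e, b), cons(e, b)), cons(cons(0, 0), cons(b, e))))   [R4 at 2.2.2.1]

cons(cons(0, cons(b, cons(e, b))), cons(cons(cons(e, b), cons(e, b)), cons(cons(0, 0), cons(b, e))))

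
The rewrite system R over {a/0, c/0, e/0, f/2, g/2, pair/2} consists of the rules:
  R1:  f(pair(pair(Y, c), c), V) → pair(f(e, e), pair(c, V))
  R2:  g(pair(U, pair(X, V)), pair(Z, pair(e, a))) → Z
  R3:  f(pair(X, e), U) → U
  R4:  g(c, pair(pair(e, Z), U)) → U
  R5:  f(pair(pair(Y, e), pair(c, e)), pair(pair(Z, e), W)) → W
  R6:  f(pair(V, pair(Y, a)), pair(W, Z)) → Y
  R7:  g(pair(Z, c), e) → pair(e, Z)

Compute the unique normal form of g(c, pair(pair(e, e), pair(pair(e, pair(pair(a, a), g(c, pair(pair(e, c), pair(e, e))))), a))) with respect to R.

1. g(c, pair(pair(e, e), pair(pair(e, pair(pair(a, a), g(c, pair(pair(e, c), pair(e, e))))), a)))  →  pair(pair(e, pair(pair(a, a), g(c, pair(pair(e, c), pair(e, e))))), a)   [R4 at ε]
2. pair(pair(e, pair(pair(a, a), g(c, pair(pair(e, c), pair(e, e))))), a)  →  pair(pair(e, pair(pair(a, a), pair(e, e))), a)   [R4 at 1.2.2]

pair(pair(e, pair(pair(a, a), pair(e, e))), a)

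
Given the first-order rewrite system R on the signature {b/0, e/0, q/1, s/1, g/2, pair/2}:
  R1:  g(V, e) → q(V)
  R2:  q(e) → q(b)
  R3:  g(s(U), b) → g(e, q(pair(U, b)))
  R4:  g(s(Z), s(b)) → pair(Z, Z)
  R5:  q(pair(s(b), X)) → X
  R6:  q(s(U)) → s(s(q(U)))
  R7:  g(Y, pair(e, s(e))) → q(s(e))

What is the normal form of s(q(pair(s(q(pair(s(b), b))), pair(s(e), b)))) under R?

1. s(q(pair(s(q(pair(s(b), b))), pair(s(e), b))))  →  s(q(pair(s(b), pair(s(e), b))))   [R5 at 1.1.1.1]
2. s(q(pair(s(b), pair(s(e), b))))  →  s(pair(s(e), b))   [R5 at 1]

s(pair(s(e), b))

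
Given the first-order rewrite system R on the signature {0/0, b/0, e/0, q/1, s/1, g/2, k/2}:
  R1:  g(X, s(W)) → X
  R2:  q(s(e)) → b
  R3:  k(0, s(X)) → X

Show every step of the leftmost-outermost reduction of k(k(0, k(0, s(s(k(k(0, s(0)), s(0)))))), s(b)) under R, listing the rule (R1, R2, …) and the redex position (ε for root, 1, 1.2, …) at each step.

b

1. k(k(0, k(0, s(s(k(k(0, s(0)), s(0)))))), s(b))  →  k(k(0, s(k(k(0, s(0)), s(0)))), s(b))   [R3 at 1.2]
2. k(k(0, s(k(k(0, s(0)), s(0)))), s(b))  →  k(k(k(0, s(0)), s(0)), s(b))   [R3 at 1]
3. k(k(k(0, s(0)), s(0)), s(b))  →  k(k(0, s(0)), s(b))   [R3 at 1.1]
4. k(k(0, s(0)), s(b))  →  k(0, s(b))   [R3 at 1]
5. k(0, s(b))  →  b   [R3 at ε]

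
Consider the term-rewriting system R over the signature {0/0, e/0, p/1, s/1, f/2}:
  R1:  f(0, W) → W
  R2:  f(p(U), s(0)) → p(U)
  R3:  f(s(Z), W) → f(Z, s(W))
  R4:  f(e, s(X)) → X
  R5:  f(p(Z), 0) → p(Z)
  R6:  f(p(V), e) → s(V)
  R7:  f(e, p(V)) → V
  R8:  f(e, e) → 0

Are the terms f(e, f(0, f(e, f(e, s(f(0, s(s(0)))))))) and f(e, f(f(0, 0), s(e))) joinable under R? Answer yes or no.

no — NF(t₁) = 0, NF(t₂) = e

Reduce t₁ = f(e, f(0, f(e, f(e, s(f(0, s(s(0)))))))):
1. f(e, f(0, f(e, f(e, s(f(0, s(s(0))))))))  →  f(e, f(e, f(e, s(f(0, s(s(0)))))))   [R1 at 2]
2. f(e, f(e, f(e, s(f(0, s(s(0)))))))  →  f(e, f(e, f(0, s(s(0)))))   [R4 at 2.2]
3. f(e, f(e, f(0, s(s(0)))))  →  f(e, f(e, s(s(0))))   [R1 at 2.2]
4. f(e, f(e, s(s(0))))  →  f(e, s(0))   [R4 at 2]
5. f(e, s(0))  →  0   [R4 at ε]

Reduce t₂ = f(e, f(f(0, 0), s(e))):
1. f(e, f(f(0, 0), s(e)))  →  f(e, f(0, s(e)))   [R1 at 2.1]
2. f(e, f(0, s(e)))  →  f(e, s(e))   [R1 at 2]
3. f(e, s(e))  →  e   [R4 at ε]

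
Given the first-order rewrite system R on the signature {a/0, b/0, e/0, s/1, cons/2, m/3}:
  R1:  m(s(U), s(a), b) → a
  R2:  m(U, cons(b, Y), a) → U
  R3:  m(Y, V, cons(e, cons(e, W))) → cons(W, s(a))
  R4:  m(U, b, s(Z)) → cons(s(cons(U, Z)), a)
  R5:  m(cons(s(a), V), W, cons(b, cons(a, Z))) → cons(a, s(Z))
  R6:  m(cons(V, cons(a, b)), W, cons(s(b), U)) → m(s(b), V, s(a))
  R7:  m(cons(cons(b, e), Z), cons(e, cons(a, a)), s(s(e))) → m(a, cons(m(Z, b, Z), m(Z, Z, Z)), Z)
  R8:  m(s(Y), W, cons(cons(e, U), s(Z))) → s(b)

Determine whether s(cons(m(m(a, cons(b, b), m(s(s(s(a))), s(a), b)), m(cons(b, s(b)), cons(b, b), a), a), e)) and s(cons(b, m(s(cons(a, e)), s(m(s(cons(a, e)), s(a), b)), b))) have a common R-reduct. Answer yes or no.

no — NF(t₁) = s(cons(a, e)), NF(t₂) = s(cons(b, a))

Reduce t₁ = s(cons(m(m(a, cons(b, b), m(s(s(s(a))), s(a), b)), m(cons(b, s(b)), cons(b, b), a), a), e)):
1. s(cons(m(m(a, cons(b, b), m(s(s(s(a))), s(a), b)), m(cons(b, s(b)), cons(b, b), a), a), e))  →  s(cons(m(m(a, cons(b, b), a), m(cons(b, s(b)), cons(b, b), a), a), e))   [R1 at 1.1.1.3]
2. s(cons(m(m(a, cons(b, b), a), m(cons(b, s(b)), cons(b, b), a), a), e))  →  s(cons(m(a, m(cons(b, s(b)), cons(b, b), a), a), e))   [R2 at 1.1.1]
3. s(cons(m(a, m(cons(b, s(b)), cons(b, b), a), a), e))  →  s(cons(m(a, cons(b, s(b)), a), e))   [R2 at 1.1.2]
4. s(cons(m(a, cons(b, s(b)), a), e))  →  s(cons(a, e))   [R2 at 1.1]

Reduce t₂ = s(cons(b, m(s(cons(a, e)), s(m(s(cons(a, e)), s(a), b)), b))):
1. s(cons(b, m(s(cons(a, e)), s(m(s(cons(a, e)), s(a), b)), b)))  →  s(cons(b, m(s(cons(a, e)), s(a), b)))   [R1 at 1.2.2.1]
2. s(cons(b, m(s(cons(a, e)), s(a), b)))  →  s(cons(b, a))   [R1 at 1.2]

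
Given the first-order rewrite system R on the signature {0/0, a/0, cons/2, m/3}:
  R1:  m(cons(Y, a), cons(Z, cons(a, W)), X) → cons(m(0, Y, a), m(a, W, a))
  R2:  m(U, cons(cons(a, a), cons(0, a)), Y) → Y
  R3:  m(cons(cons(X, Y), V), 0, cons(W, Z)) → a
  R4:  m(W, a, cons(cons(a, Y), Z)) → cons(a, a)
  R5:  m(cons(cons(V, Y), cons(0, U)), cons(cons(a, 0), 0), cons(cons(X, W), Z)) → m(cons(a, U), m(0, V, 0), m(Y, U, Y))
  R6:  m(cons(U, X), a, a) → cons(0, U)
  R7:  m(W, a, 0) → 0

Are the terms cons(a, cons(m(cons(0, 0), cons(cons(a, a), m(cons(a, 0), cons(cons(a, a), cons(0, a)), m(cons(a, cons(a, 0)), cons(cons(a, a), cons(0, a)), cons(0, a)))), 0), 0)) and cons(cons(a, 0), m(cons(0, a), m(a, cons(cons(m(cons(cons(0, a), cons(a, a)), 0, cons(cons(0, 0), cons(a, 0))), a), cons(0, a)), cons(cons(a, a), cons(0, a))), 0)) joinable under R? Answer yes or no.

no — NF(t₁) = cons(a, cons(0, 0)), NF(t₂) = cons(cons(a, 0), 0)

Reduce t₁ = cons(a, cons(m(cons(0, 0), cons(cons(a, a), m(cons(a, 0), cons(cons(a, a), cons(0, a)), m(cons(a, cons(a, 0)), cons(cons(a, a), cons(0, a)), cons(0, a)))), 0), 0)):
1. cons(a, cons(m(cons(0, 0), cons(cons(a, a), m(cons(a, 0), cons(cons(a, a), cons(0, a)), m(cons(a, cons(a, 0)), cons(cons(a, a), cons(0, a)), cons(0, a)))), 0), 0))  →  cons(a, cons(m(cons(0, 0), cons(cons(a, a), m(cons(a, cons(a, 0)), cons(cons(a, a), cons(0, a)), cons(0, a))), 0), 0))   [R2 at 2.1.2.2]
2. cons(a, cons(m(cons(0, 0), cons(cons(a, a), m(cons(a, cons(a, 0)), cons(cons(a, a), cons(0, a)), cons(0, a))), 0), 0))  →  cons(a, cons(m(cons(0, 0), cons(cons(a, a), cons(0, a)), 0), 0))   [R2 at 2.1.2.2]
3. cons(a, cons(m(cons(0, 0), cons(cons(a, a), cons(0, a)), 0), 0))  →  cons(a, cons(0, 0))   [R2 at 2.1]

Reduce t₂ = cons(cons(a, 0), m(cons(0, a), m(a, cons(cons(m(cons(cons(0, a), cons(a, a)), 0, cons(cons(0, 0), cons(a, 0))), a), cons(0, a)), cons(cons(a, a), cons(0, a))), 0)):
1. cons(cons(a, 0), m(cons(0, a), m(a, cons(cons(m(cons(cons(0, a), cons(a, a)), 0, cons(cons(0, 0), cons(a, 0))), a), cons(0, a)), cons(cons(a, a), cons(0, a))), 0))  →  cons(cons(a, 0), m(cons(0, a), m(a, cons(cons(a, a), cons(0, a)), cons(cons(a, a), cons(0, a))), 0))   [R3 at 2.2.2.1.1]
2. cons(cons(a, 0), m(cons(0, a), m(a, cons(cons(a, a), cons(0, a)), cons(cons(a, a), cons(0, a))), 0))  →  cons(cons(a, 0), m(cons(0, a), cons(cons(a, a), cons(0, a)), 0))   [R2 at 2.2]
3. cons(cons(a, 0), m(cons(0, a), cons(cons(a, a), cons(0, a)), 0))  →  cons(cons(a, 0), 0)   [R2 at 2]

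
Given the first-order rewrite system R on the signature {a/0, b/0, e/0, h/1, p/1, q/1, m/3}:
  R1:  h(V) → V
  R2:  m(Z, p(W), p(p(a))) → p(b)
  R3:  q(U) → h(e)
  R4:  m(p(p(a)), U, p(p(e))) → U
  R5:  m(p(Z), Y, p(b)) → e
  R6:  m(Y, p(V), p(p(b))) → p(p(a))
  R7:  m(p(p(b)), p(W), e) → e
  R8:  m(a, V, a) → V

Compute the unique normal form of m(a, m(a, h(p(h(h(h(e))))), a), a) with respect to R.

p(e)

1. m(a, m(a, h(p(h(h(h(e))))), a), a)  →  m(a, h(p(h(h(h(e))))), a)   [R8 at ε]
2. m(a, h(p(h(h(h(e))))), a)  →  h(p(h(h(h(e)))))   [R8 at ε]
3. h(p(h(h(h(e)))))  →  p(h(h(h(e))))   [R1 at ε]
4. p(h(h(h(e))))  →  p(h(h(e)))   [R1 at 1]
5. p(h(h(e)))  →  p(h(e))   [R1 at 1]
6. p(h(e))  →  p(e)   [R1 at 1]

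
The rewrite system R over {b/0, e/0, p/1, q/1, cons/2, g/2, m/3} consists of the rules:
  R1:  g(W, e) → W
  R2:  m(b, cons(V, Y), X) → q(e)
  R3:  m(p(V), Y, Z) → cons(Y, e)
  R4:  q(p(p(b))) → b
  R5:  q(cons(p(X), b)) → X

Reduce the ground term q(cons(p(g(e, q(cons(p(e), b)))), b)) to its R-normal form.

e

1. q(cons(p(g(e, q(cons(p(e), b)))), b))  →  g(e, q(cons(p(e), b)))   [R5 at ε]
2. g(e, q(cons(p(e), b)))  →  g(e, e)   [R5 at 2]
3. g(e, e)  →  e   [R1 at ε]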